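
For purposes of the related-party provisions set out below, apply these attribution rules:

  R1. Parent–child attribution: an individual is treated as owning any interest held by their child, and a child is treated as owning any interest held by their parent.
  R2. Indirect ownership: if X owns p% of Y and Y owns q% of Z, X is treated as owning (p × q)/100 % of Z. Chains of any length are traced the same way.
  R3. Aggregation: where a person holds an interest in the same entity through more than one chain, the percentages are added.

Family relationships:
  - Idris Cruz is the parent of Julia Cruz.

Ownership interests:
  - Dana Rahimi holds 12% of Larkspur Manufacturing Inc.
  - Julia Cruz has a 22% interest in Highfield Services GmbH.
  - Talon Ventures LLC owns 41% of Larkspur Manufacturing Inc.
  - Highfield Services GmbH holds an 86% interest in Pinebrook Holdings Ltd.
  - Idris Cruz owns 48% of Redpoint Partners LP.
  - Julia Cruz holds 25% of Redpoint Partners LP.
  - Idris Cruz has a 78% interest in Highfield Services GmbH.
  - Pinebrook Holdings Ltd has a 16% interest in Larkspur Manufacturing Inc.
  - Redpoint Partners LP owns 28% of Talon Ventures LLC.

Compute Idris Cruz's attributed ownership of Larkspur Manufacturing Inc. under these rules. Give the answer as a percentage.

22.1404%

By parent–child attribution (R1), Idris Cruz is treated as also owning Julia Cruz's interest in Highfield Services GmbH, giving 78% + 22% = 100%.
By parent–child attribution (R1), Idris Cruz is treated as also owning Julia Cruz's interest in Redpoint Partners LP, giving 48% + 25% = 73%.
Chain via Highfield Services GmbH → Pinebrook Holdings Ltd (R2): 100% × 86% × 16% = 13.76% of Larkspur Manufacturing Inc.
Chain via Redpoint Partners LP → Talon Ventures LLC (R2): 73% × 28% × 41% = 8.3804% of Larkspur Manufacturing Inc.
Aggregating (R3): 13.76% + 8.3804% = 22.1404%.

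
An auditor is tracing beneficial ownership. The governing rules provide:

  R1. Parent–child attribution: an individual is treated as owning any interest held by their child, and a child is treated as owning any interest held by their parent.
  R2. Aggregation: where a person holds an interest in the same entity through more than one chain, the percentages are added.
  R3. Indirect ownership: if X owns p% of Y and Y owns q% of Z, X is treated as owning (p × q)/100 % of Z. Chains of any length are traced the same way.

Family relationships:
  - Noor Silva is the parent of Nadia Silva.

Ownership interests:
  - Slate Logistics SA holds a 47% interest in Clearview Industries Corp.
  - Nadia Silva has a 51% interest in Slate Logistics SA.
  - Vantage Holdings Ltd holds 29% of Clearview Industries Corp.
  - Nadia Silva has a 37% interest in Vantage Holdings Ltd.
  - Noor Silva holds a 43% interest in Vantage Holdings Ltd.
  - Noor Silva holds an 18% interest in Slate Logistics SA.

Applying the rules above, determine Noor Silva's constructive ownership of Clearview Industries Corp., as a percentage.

By parent–child attribution (R1), Noor Silva is treated as also owning Nadia Silva's interest in Slate Logistics SA, giving 18% + 51% = 69%.
By parent–child attribution (R1), Noor Silva is treated as also owning Nadia Silva's interest in Vantage Holdings Ltd, giving 43% + 37% = 80%.
Chain via Slate Logistics SA (R3): 69% × 47% = 32.43% of Clearview Industries Corp.
Chain via Vantage Holdings Ltd (R3): 80% × 29% = 23.2% of Clearview Industries Corp.
Aggregating (R2): 32.43% + 23.2% = 55.63%.

55.63%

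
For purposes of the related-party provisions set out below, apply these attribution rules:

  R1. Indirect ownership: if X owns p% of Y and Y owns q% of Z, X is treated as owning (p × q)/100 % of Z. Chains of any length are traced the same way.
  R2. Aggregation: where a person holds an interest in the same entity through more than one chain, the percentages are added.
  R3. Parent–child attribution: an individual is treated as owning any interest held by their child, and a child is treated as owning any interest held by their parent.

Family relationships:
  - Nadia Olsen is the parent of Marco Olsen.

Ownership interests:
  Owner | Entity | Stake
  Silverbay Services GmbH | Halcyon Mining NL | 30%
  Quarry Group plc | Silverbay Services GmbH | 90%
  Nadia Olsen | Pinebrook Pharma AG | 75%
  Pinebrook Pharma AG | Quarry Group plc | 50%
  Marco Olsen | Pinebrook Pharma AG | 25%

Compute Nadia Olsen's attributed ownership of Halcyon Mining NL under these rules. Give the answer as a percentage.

By parent–child attribution (R3), Nadia Olsen is treated as also owning Marco Olsen's interest in Pinebrook Pharma AG, giving 75% + 25% = 100%.
Chain via Pinebrook Pharma AG → Quarry Group plc → Silverbay Services GmbH (R1): 100% × 50% × 90% × 30% = 13.5% of Halcyon Mining NL.

13.5%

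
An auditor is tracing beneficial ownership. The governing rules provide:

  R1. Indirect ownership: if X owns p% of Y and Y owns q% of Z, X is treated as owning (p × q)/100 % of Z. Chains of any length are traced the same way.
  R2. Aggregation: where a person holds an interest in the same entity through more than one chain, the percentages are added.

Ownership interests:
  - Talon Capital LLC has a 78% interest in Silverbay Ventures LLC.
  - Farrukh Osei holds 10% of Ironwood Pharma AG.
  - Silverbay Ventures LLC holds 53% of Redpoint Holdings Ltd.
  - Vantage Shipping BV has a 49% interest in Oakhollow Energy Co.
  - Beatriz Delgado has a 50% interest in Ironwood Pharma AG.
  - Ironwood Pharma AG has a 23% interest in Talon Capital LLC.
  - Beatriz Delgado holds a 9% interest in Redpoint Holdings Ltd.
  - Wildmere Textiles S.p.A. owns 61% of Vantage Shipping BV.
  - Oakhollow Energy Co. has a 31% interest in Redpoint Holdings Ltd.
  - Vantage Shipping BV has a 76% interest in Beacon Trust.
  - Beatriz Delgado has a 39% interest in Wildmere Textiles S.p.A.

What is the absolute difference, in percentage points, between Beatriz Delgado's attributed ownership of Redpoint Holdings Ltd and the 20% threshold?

2.632199

Chain via Ironwood Pharma AG → Talon Capital LLC → Silverbay Ventures LLC (R1): 50% × 23% × 78% × 53% = 4.7541% of Redpoint Holdings Ltd.
Chain via Wildmere Textiles S.p.A. → Vantage Shipping BV → Oakhollow Energy Co. (R1): 39% × 61% × 49% × 31% = 3.613701% of Redpoint Holdings Ltd.
Direct interest in Redpoint Holdings Ltd: 9%.
Aggregating (R2): 4.7541% + 3.613701% + 9% = 17.367801%.
17.367801% falls short of the 20% threshold by 2.632199 percentage points.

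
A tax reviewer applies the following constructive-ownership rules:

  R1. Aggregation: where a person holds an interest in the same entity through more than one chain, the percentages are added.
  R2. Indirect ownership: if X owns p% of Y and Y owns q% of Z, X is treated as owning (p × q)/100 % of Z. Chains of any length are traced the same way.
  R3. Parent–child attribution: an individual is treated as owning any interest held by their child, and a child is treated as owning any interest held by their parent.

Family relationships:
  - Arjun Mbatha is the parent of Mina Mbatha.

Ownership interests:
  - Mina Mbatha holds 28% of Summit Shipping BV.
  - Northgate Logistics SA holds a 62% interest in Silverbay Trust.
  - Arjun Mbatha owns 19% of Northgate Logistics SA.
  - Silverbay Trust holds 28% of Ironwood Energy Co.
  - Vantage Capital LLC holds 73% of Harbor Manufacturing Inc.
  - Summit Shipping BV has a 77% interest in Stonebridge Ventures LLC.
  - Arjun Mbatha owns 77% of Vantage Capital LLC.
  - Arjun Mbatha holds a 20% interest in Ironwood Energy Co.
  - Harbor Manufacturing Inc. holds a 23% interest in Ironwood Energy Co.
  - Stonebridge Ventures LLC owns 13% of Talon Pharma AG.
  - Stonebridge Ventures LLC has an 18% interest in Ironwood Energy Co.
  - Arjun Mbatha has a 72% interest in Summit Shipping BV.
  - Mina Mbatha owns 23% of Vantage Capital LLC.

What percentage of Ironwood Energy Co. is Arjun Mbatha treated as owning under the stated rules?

By parent–child attribution (R3), Arjun Mbatha is treated as also owning Mina Mbatha's interest in Summit Shipping BV, giving 72% + 28% = 100%.
By parent–child attribution (R3), Arjun Mbatha is treated as also owning Mina Mbatha's interest in Vantage Capital LLC, giving 77% + 23% = 100%.
Chain via Summit Shipping BV → Stonebridge Ventures LLC (R2): 100% × 77% × 18% = 13.86% of Ironwood Energy Co.
Chain via Northgate Logistics SA → Silverbay Trust (R2): 19% × 62% × 28% = 3.2984% of Ironwood Energy Co.
Chain via Vantage Capital LLC → Harbor Manufacturing Inc. (R2): 100% × 73% × 23% = 16.79% of Ironwood Energy Co.
Direct interest in Ironwood Energy Co: 20%.
Aggregating (R1): 13.86% + 3.2984% + 16.79% + 20% = 53.9484%.

53.9484%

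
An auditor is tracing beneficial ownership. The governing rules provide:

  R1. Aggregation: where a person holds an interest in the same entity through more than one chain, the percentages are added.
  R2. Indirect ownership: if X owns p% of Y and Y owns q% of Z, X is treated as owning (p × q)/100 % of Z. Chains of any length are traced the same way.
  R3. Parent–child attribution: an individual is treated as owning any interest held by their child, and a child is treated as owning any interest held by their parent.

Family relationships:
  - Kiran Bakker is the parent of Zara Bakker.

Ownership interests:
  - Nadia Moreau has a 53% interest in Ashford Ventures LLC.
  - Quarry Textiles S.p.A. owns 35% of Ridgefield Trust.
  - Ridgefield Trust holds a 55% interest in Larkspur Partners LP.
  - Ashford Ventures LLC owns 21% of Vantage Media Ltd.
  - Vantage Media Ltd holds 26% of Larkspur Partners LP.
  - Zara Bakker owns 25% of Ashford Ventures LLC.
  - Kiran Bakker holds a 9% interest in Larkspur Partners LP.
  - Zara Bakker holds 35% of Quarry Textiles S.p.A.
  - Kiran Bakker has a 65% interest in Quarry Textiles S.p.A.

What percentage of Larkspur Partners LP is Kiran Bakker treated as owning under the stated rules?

By parent–child attribution (R3), Kiran Bakker is treated as also owning Zara Bakker's interest in Quarry Textiles S.p.A, giving 65% + 35% = 100%.
By parent–child attribution (R3), Kiran Bakker is treated as owning Zara Bakker's 25% interest in Ashford Ventures LLC.
Chain via Quarry Textiles S.p.A. → Ridgefield Trust (R2): 100% × 35% × 55% = 19.25% of Larkspur Partners LP.
Direct interest in Larkspur Partners LP: 9%.
Chain via Ashford Ventures LLC → Vantage Media Ltd (R2): 25% × 21% × 26% = 1.365% of Larkspur Partners LP.
Aggregating (R1): 19.25% + 9% + 1.365% = 29.615%.

29.615%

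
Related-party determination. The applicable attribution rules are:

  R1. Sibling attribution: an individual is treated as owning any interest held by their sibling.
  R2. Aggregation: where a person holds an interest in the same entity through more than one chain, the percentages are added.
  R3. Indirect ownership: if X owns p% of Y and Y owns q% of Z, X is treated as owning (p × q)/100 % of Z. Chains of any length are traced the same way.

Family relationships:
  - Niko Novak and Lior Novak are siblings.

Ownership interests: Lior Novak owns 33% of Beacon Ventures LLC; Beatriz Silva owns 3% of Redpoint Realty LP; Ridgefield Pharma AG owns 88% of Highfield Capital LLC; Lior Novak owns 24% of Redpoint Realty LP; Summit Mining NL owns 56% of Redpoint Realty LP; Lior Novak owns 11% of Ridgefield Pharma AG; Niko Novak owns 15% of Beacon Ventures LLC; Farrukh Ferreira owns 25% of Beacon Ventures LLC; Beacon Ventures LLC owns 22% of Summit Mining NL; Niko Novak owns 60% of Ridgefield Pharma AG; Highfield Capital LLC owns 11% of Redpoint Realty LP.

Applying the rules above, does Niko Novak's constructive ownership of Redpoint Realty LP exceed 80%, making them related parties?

By sibling attribution (R1), Niko Novak is treated as also owning Lior Novak's interest in Ridgefield Pharma AG, giving 60% + 11% = 71%.
By sibling attribution (R1), Niko Novak is treated as also owning Lior Novak's interest in Beacon Ventures LLC, giving 15% + 33% = 48%.
By sibling attribution (R1), Niko Novak is treated as owning Lior Novak's 24% interest in Redpoint Realty LP.
Chain via Ridgefield Pharma AG → Highfield Capital LLC (R3): 71% × 88% × 11% = 6.8728% of Redpoint Realty LP.
Chain via Beacon Ventures LLC → Summit Mining NL (R3): 48% × 22% × 56% = 5.9136% of Redpoint Realty LP.
Direct interest in Redpoint Realty LP: 24%.
Aggregating (R2): 6.8728% + 5.9136% + 24% = 36.7864%.
36.7864% does not exceed the 80% threshold, so Niko is not a related party to Redpoint Realty LP.

No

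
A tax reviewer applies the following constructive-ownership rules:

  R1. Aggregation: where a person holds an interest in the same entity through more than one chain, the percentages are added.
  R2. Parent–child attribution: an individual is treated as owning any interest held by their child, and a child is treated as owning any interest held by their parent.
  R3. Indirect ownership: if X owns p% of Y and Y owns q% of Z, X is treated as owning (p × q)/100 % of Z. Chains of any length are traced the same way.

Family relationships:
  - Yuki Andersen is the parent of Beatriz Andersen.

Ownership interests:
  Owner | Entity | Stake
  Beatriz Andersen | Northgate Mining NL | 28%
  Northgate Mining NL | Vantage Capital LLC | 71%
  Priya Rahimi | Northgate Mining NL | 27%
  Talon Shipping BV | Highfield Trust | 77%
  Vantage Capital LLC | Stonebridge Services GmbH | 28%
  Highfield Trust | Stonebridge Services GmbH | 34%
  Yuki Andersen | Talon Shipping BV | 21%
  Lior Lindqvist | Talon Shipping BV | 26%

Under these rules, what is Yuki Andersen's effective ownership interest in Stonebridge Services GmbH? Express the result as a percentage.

11.0642%

By parent–child attribution (R2), Yuki Andersen is treated as owning Beatriz Andersen's 28% interest in Northgate Mining NL.
Chain via Talon Shipping BV → Highfield Trust (R3): 21% × 77% × 34% = 5.4978% of Stonebridge Services GmbH.
Chain via Northgate Mining NL → Vantage Capital LLC (R3): 28% × 71% × 28% = 5.5664% of Stonebridge Services GmbH.
Aggregating (R1): 5.4978% + 5.5664% = 11.0642%.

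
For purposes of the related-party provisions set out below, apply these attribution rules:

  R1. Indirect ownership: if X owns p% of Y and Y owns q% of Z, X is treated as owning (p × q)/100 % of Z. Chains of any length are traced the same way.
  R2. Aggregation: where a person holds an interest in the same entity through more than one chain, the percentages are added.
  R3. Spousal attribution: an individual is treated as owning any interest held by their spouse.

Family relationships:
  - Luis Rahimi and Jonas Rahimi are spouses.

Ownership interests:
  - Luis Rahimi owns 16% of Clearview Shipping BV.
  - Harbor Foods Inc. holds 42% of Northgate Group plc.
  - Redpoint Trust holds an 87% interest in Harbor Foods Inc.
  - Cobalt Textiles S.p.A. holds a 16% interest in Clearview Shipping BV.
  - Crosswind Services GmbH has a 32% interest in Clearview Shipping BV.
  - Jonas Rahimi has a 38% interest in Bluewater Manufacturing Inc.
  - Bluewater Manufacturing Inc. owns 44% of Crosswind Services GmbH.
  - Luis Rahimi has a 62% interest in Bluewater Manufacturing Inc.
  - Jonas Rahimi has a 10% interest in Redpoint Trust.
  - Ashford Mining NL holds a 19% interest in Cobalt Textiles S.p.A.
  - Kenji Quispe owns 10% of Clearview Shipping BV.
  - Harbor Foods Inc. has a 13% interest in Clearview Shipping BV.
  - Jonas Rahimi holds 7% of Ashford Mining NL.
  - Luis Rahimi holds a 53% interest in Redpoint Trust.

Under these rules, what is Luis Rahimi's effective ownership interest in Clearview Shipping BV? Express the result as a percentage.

By spousal attribution (R3), Luis Rahimi is treated as also owning Jonas Rahimi's interest in Redpoint Trust, giving 53% + 10% = 63%.
By spousal attribution (R3), Luis Rahimi is treated as also owning Jonas Rahimi's interest in Bluewater Manufacturing Inc, giving 62% + 38% = 100%.
By spousal attribution (R3), Luis Rahimi is treated as owning Jonas Rahimi's 7% interest in Ashford Mining NL.
Chain via Redpoint Trust → Harbor Foods Inc. (R1): 63% × 87% × 13% = 7.1253% of Clearview Shipping BV.
Chain via Bluewater Manufacturing Inc. → Crosswind Services GmbH (R1): 100% × 44% × 32% = 14.08% of Clearview Shipping BV.
Direct interest in Clearview Shipping BV: 16%.
Chain via Ashford Mining NL → Cobalt Textiles S.p.A. (R1): 7% × 19% × 16% = 0.2128% of Clearview Shipping BV.
Aggregating (R2): 7.1253% + 14.08% + 16% + 0.2128% = 37.4181%.

37.4181%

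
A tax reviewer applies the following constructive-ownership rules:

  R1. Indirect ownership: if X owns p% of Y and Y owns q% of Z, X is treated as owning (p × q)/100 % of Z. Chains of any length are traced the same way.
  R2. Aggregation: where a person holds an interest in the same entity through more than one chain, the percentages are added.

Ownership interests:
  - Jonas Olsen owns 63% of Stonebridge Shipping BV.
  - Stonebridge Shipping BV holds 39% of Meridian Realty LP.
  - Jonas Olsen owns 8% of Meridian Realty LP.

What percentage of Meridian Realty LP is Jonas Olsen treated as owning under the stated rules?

32.57%

Chain via Stonebridge Shipping BV (R1): 63% × 39% = 24.57% of Meridian Realty LP.
Direct interest in Meridian Realty LP: 8%.
Aggregating (R2): 24.57% + 8% = 32.57%.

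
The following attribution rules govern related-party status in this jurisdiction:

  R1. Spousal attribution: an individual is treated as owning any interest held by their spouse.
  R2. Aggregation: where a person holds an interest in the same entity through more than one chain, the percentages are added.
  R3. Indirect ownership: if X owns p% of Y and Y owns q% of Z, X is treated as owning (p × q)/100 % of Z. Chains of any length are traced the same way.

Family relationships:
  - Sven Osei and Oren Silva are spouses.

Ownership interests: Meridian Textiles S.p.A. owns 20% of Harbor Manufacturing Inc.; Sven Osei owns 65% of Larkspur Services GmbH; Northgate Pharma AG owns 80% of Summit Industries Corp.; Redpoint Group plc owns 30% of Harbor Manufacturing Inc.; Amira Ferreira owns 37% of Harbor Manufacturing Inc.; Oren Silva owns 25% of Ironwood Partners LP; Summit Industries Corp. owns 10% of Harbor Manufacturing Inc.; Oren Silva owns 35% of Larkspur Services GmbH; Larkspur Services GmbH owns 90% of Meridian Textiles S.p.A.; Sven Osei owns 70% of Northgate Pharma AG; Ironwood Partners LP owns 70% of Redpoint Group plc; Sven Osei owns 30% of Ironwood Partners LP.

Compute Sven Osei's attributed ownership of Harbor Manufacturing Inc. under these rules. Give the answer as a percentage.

35.15%

By spousal attribution (R1), Sven Osei is treated as also owning Oren Silva's interest in Ironwood Partners LP, giving 30% + 25% = 55%.
By spousal attribution (R1), Sven Osei is treated as also owning Oren Silva's interest in Larkspur Services GmbH, giving 65% + 35% = 100%.
Chain via Northgate Pharma AG → Summit Industries Corp. (R3): 70% × 80% × 10% = 5.6% of Harbor Manufacturing Inc.
Chain via Ironwood Partners LP → Redpoint Group plc (R3): 55% × 70% × 30% = 11.55% of Harbor Manufacturing Inc.
Chain via Larkspur Services GmbH → Meridian Textiles S.p.A. (R3): 100% × 90% × 20% = 18% of Harbor Manufacturing Inc.
Aggregating (R2): 5.6% + 11.55% + 18% = 35.15%.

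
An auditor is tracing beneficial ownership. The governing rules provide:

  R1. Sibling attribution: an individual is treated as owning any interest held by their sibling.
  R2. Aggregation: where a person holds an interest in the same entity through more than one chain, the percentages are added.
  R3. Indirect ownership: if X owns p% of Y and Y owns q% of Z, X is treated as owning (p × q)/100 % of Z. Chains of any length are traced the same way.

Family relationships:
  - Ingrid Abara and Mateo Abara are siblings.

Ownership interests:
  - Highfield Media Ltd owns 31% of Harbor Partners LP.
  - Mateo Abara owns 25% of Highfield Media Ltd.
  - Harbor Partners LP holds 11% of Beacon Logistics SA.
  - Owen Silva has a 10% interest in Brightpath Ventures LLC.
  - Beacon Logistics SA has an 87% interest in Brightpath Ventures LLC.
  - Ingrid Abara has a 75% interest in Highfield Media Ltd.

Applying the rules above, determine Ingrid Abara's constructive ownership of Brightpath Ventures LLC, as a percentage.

2.9667%

By sibling attribution (R1), Ingrid Abara is treated as also owning Mateo Abara's interest in Highfield Media Ltd, giving 75% + 25% = 100%.
Chain via Highfield Media Ltd → Harbor Partners LP → Beacon Logistics SA (R3): 100% × 31% × 11% × 87% = 2.9667% of Brightpath Ventures LLC.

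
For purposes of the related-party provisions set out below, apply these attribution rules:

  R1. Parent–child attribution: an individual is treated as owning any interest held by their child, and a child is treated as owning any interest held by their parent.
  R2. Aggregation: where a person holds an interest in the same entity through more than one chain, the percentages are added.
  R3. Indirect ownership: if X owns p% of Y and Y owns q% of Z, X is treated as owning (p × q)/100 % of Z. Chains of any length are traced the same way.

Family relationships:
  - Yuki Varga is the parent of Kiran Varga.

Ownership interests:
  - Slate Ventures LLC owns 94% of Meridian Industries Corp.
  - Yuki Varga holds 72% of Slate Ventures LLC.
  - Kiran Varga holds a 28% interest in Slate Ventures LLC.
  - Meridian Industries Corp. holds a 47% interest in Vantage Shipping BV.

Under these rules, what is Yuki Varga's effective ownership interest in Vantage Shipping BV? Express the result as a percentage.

44.18%

By parent–child attribution (R1), Yuki Varga is treated as also owning Kiran Varga's interest in Slate Ventures LLC, giving 72% + 28% = 100%.
Chain via Slate Ventures LLC → Meridian Industries Corp. (R3): 100% × 94% × 47% = 44.18% of Vantage Shipping BV.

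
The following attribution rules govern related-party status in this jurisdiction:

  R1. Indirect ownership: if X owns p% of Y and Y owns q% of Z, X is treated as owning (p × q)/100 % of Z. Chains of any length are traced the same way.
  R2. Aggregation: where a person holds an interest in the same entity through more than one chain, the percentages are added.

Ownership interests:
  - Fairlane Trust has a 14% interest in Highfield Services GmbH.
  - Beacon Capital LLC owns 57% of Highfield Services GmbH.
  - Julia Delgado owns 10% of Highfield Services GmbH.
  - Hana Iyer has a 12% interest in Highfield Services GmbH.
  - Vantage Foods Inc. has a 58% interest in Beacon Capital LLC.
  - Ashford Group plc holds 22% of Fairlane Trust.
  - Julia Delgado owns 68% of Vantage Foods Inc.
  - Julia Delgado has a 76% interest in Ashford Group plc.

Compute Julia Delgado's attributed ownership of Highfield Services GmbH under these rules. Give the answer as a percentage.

Chain via Vantage Foods Inc. → Beacon Capital LLC (R1): 68% × 58% × 57% = 22.4808% of Highfield Services GmbH.
Chain via Ashford Group plc → Fairlane Trust (R1): 76% × 22% × 14% = 2.3408% of Highfield Services GmbH.
Direct interest in Highfield Services GmbH: 10%.
Aggregating (R2): 22.4808% + 2.3408% + 10% = 34.8216%.

34.8216%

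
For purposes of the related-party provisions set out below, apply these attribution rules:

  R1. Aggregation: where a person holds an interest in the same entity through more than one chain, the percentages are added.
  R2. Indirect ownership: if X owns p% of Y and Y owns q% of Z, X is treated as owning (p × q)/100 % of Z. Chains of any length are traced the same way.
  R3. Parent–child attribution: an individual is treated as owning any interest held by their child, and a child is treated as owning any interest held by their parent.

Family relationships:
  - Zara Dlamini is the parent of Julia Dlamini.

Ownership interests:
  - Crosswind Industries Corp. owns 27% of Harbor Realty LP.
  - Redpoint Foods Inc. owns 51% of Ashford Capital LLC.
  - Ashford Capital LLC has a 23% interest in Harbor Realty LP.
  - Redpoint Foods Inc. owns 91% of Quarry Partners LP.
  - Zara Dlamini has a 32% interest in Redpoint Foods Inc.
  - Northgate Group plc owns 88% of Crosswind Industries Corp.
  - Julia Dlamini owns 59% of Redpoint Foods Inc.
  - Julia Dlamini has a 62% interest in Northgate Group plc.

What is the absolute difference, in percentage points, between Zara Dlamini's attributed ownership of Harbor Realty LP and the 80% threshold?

54.5945

By parent–child attribution (R3), Zara Dlamini is treated as also owning Julia Dlamini's interest in Redpoint Foods Inc, giving 32% + 59% = 91%.
By parent–child attribution (R3), Zara Dlamini is treated as owning Julia Dlamini's 62% interest in Northgate Group plc.
Chain via Redpoint Foods Inc. → Ashford Capital LLC (R2): 91% × 51% × 23% = 10.6743% of Harbor Realty LP.
Chain via Northgate Group plc → Crosswind Industries Corp. (R2): 62% × 88% × 27% = 14.7312% of Harbor Realty LP.
Aggregating (R1): 10.6743% + 14.7312% = 25.4055%.
25.4055% falls short of the 80% threshold by 54.5945 percentage points.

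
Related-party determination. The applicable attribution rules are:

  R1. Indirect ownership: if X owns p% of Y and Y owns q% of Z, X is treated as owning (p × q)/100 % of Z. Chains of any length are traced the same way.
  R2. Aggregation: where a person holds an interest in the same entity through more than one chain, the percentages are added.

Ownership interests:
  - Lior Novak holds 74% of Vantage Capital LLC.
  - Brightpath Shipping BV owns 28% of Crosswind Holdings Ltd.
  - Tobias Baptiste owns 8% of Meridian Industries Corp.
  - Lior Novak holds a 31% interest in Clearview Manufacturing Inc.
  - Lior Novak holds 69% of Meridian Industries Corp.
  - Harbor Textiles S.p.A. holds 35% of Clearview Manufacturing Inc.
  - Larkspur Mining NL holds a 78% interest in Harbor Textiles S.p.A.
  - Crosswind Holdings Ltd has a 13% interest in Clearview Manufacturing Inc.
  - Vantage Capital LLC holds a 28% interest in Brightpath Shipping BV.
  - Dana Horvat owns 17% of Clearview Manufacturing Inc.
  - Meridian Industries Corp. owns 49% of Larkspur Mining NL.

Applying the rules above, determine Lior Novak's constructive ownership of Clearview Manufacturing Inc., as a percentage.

40.984338%

Chain via Vantage Capital LLC → Brightpath Shipping BV → Crosswind Holdings Ltd (R1): 74% × 28% × 28% × 13% = 0.754208% of Clearview Manufacturing Inc.
Chain via Meridian Industries Corp. → Larkspur Mining NL → Harbor Textiles S.p.A. (R1): 69% × 49% × 78% × 35% = 9.23013% of Clearview Manufacturing Inc.
Direct interest in Clearview Manufacturing Inc: 31%.
Aggregating (R2): 0.754208% + 9.23013% + 31% = 40.984338%.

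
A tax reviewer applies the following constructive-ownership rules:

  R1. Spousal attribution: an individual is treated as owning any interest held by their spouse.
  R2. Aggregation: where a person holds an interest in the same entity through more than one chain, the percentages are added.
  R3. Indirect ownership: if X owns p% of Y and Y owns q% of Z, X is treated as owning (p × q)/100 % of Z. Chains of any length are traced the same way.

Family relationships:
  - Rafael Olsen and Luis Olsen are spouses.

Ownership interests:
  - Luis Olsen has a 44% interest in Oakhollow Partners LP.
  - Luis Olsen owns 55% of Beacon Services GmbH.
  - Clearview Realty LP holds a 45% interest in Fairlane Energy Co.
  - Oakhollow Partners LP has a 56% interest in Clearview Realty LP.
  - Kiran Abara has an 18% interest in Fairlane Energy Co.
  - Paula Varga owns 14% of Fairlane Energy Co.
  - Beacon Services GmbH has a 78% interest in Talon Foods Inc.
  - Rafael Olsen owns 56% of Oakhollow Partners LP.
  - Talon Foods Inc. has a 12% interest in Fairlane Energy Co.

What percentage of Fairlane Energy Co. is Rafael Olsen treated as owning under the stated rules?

30.348%

By spousal attribution (R1), Rafael Olsen is treated as also owning Luis Olsen's interest in Oakhollow Partners LP, giving 56% + 44% = 100%.
By spousal attribution (R1), Rafael Olsen is treated as owning Luis Olsen's 55% interest in Beacon Services GmbH.
Chain via Oakhollow Partners LP → Clearview Realty LP (R3): 100% × 56% × 45% = 25.2% of Fairlane Energy Co.
Chain via Beacon Services GmbH → Talon Foods Inc. (R3): 55% × 78% × 12% = 5.148% of Fairlane Energy Co.
Aggregating (R2): 25.2% + 5.148% = 30.348%.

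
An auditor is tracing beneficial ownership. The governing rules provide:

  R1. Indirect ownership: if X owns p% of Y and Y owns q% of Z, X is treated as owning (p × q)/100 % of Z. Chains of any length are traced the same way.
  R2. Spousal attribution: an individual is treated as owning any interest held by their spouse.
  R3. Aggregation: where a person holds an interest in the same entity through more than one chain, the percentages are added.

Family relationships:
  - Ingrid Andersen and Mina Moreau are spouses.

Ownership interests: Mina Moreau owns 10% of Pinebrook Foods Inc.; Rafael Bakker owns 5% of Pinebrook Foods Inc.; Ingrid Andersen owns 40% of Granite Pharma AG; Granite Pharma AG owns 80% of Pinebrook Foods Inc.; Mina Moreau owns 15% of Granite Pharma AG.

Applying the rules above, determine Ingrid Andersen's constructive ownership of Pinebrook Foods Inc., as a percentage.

54%

By spousal attribution (R2), Ingrid Andersen is treated as also owning Mina Moreau's interest in Granite Pharma AG, giving 40% + 15% = 55%.
By spousal attribution (R2), Ingrid Andersen is treated as owning Mina Moreau's 10% interest in Pinebrook Foods Inc.
Chain via Granite Pharma AG (R1): 55% × 80% = 44% of Pinebrook Foods Inc.
Direct interest in Pinebrook Foods Inc: 10%.
Aggregating (R3): 44% + 10% = 54%.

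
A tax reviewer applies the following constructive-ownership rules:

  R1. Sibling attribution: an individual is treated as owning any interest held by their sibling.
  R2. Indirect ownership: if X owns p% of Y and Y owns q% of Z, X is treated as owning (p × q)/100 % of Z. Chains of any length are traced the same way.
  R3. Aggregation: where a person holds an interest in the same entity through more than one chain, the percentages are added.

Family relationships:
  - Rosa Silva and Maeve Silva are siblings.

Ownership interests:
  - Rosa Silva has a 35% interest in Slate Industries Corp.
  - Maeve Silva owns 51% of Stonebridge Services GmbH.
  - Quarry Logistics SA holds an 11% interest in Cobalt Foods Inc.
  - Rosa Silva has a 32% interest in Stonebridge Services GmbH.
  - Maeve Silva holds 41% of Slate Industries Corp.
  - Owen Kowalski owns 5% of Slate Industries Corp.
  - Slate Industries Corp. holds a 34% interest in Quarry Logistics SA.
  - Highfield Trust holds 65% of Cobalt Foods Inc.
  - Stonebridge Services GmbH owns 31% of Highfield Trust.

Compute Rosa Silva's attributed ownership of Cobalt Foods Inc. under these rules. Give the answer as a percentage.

19.5669%

By sibling attribution (R1), Rosa Silva is treated as also owning Maeve Silva's interest in Stonebridge Services GmbH, giving 32% + 51% = 83%.
By sibling attribution (R1), Rosa Silva is treated as also owning Maeve Silva's interest in Slate Industries Corp, giving 35% + 41% = 76%.
Chain via Stonebridge Services GmbH → Highfield Trust (R2): 83% × 31% × 65% = 16.7245% of Cobalt Foods Inc.
Chain via Slate Industries Corp. → Quarry Logistics SA (R2): 76% × 34% × 11% = 2.8424% of Cobalt Foods Inc.
Aggregating (R3): 16.7245% + 2.8424% = 19.5669%.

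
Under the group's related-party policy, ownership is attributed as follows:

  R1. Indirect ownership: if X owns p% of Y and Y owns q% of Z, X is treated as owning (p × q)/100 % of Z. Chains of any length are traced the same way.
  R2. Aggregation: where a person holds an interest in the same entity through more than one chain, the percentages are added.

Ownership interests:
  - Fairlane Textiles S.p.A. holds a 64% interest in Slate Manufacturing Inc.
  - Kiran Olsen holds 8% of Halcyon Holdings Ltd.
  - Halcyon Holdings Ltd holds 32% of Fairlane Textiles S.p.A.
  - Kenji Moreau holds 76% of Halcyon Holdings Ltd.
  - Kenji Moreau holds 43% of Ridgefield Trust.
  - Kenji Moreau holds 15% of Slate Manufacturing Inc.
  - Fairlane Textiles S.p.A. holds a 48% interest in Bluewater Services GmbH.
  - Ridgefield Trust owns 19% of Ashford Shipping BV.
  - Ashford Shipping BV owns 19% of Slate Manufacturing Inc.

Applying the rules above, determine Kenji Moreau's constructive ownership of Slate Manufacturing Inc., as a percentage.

Chain via Ridgefield Trust → Ashford Shipping BV (R1): 43% × 19% × 19% = 1.5523% of Slate Manufacturing Inc.
Chain via Halcyon Holdings Ltd → Fairlane Textiles S.p.A. (R1): 76% × 32% × 64% = 15.5648% of Slate Manufacturing Inc.
Direct interest in Slate Manufacturing Inc: 15%.
Aggregating (R2): 1.5523% + 15.5648% + 15% = 32.1171%.

32.1171%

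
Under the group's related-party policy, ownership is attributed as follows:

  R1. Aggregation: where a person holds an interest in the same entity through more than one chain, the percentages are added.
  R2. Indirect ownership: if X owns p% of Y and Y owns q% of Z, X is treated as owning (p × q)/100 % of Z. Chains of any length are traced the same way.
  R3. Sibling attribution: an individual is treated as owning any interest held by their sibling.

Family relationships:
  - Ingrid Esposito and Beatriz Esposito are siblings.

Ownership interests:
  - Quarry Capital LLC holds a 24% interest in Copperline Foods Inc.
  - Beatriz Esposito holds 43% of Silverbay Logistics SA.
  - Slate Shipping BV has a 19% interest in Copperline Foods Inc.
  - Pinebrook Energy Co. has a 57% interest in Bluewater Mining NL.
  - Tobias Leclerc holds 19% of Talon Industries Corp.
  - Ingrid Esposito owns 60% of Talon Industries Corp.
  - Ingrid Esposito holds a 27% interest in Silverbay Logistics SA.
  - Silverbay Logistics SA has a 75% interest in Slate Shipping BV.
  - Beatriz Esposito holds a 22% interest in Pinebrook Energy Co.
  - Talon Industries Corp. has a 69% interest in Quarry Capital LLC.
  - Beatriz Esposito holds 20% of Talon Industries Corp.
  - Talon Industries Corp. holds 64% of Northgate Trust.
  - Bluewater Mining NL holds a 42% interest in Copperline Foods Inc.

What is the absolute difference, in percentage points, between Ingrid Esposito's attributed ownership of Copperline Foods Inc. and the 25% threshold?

By sibling attribution (R3), Ingrid Esposito is treated as also owning Beatriz Esposito's interest in Talon Industries Corp, giving 60% + 20% = 80%.
By sibling attribution (R3), Ingrid Esposito is treated as also owning Beatriz Esposito's interest in Silverbay Logistics SA, giving 27% + 43% = 70%.
By sibling attribution (R3), Ingrid Esposito is treated as owning Beatriz Esposito's 22% interest in Pinebrook Energy Co.
Chain via Talon Industries Corp. → Quarry Capital LLC (R2): 80% × 69% × 24% = 13.248% of Copperline Foods Inc.
Chain via Silverbay Logistics SA → Slate Shipping BV (R2): 70% × 75% × 19% = 9.975% of Copperline Foods Inc.
Chain via Pinebrook Energy Co. → Bluewater Mining NL (R2): 22% × 57% × 42% = 5.2668% of Copperline Foods Inc.
Aggregating (R1): 13.248% + 9.975% + 5.2668% = 28.4898%.
28.4898% exceeds the 25% threshold by 3.4898 percentage points.

3.4898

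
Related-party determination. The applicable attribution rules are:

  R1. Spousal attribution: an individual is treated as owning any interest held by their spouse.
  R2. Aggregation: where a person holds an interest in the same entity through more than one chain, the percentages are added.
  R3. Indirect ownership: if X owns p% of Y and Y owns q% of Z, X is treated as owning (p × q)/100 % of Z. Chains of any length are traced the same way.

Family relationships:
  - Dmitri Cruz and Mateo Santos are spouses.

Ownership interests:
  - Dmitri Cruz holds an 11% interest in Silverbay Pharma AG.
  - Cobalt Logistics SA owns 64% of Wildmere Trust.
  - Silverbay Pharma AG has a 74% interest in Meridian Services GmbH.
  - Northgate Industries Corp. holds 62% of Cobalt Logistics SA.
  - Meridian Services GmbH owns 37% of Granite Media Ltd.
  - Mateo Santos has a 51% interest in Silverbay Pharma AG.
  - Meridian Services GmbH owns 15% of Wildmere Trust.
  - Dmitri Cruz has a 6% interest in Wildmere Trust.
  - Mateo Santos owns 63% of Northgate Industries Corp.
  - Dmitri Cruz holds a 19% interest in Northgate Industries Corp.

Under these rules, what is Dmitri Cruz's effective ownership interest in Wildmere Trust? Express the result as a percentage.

By spousal attribution (R1), Dmitri Cruz is treated as also owning Mateo Santos's interest in Northgate Industries Corp, giving 19% + 63% = 82%.
By spousal attribution (R1), Dmitri Cruz is treated as also owning Mateo Santos's interest in Silverbay Pharma AG, giving 11% + 51% = 62%.
Chain via Northgate Industries Corp. → Cobalt Logistics SA (R3): 82% × 62% × 64% = 32.5376% of Wildmere Trust.
Chain via Silverbay Pharma AG → Meridian Services GmbH (R3): 62% × 74% × 15% = 6.882% of Wildmere Trust.
Direct interest in Wildmere Trust: 6%.
Aggregating (R2): 32.5376% + 6.882% + 6% = 45.4196%.

45.4196%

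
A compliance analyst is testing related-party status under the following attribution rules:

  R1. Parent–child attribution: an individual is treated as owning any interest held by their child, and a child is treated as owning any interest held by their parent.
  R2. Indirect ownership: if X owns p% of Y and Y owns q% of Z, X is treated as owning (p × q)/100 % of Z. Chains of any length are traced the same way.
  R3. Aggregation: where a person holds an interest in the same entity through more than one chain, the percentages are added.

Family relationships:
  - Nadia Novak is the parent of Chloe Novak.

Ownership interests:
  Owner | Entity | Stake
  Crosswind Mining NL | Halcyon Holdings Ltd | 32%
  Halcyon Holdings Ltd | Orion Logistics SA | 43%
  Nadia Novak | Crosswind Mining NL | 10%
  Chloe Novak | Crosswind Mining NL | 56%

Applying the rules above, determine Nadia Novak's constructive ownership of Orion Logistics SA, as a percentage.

9.0816%

By parent–child attribution (R1), Nadia Novak is treated as also owning Chloe Novak's interest in Crosswind Mining NL, giving 10% + 56% = 66%.
Chain via Crosswind Mining NL → Halcyon Holdings Ltd (R2): 66% × 32% × 43% = 9.0816% of Orion Logistics SA.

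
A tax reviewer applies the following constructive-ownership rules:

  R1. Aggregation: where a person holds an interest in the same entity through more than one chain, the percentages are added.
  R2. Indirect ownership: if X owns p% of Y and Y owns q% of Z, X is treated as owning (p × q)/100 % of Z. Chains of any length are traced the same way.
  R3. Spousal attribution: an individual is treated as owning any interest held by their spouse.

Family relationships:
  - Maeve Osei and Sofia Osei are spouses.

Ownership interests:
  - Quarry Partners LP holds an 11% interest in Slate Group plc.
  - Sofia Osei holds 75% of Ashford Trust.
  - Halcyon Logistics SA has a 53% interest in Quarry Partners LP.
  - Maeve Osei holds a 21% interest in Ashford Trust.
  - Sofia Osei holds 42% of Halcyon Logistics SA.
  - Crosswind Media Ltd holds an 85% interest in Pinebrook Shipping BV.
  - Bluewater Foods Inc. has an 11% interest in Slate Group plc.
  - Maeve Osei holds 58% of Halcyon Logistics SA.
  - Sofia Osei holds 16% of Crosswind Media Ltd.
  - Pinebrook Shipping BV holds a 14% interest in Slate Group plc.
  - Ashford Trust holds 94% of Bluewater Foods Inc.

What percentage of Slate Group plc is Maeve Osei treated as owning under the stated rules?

By spousal attribution (R3), Maeve Osei is treated as also owning Sofia Osei's interest in Ashford Trust, giving 21% + 75% = 96%.
By spousal attribution (R3), Maeve Osei is treated as also owning Sofia Osei's interest in Halcyon Logistics SA, giving 58% + 42% = 100%.
By spousal attribution (R3), Maeve Osei is treated as owning Sofia Osei's 16% interest in Crosswind Media Ltd.
Chain via Ashford Trust → Bluewater Foods Inc. (R2): 96% × 94% × 11% = 9.9264% of Slate Group plc.
Chain via Halcyon Logistics SA → Quarry Partners LP (R2): 100% × 53% × 11% = 5.83% of Slate Group plc.
Chain via Crosswind Media Ltd → Pinebrook Shipping BV (R2): 16% × 85% × 14% = 1.904% of Slate Group plc.
Aggregating (R1): 9.9264% + 5.83% + 1.904% = 17.6604%.

17.6604%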